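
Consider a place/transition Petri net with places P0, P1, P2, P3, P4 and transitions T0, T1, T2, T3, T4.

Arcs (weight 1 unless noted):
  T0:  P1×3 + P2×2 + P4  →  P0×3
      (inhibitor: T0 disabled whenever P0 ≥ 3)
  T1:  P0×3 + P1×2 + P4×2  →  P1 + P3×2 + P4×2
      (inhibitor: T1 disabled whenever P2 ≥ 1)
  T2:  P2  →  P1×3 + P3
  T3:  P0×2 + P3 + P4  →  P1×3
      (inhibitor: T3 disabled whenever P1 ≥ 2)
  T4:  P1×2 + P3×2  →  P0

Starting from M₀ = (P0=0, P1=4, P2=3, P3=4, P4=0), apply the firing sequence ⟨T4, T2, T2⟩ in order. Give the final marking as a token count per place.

step 1: fire T4:  (P0=0, P1=4, P2=3, P3=4, P4=0) → (P0=1, P1=2, P2=3, P3=2, P4=0)
step 2: fire T2:  (P0=1, P1=2, P2=3, P3=2, P4=0) → (P0=1, P1=5, P2=2, P3=3, P4=0)
step 3: fire T2:  (P0=1, P1=5, P2=2, P3=3, P4=0) → (P0=1, P1=8, P2=1, P3=4, P4=0)

(P0=1, P1=8, P2=1, P3=4, P4=0)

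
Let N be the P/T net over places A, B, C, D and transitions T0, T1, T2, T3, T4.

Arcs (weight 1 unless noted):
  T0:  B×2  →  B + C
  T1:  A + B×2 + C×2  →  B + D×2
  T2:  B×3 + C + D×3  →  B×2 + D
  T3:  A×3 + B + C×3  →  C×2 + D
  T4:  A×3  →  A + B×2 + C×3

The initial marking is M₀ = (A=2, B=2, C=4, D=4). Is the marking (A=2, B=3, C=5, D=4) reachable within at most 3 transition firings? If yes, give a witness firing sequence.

depth 0: 1 marking
depth 1: 3 markings reached so far
depth 2: 3 markings reached so far
(frontier empty at depth 2; search complete)
target is not among the 3 markings reachable within 3 steps

NO — not reachable within 3 firings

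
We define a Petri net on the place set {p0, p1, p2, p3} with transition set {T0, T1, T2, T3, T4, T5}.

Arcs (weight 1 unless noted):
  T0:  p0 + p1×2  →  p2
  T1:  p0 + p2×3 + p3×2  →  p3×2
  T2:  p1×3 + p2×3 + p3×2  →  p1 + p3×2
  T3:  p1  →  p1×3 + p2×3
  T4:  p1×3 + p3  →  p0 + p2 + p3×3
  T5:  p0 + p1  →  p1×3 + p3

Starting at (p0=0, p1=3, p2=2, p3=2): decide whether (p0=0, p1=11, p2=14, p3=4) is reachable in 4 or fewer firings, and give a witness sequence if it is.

NO — not reachable within 4 firings

depth 0: 1 marking
depth 1: 3 markings reached so far
depth 2: 6 markings reached so far
depth 3: 11 markings reached so far
depth 4: 19 markings reached so far
target is not among the 19 markings reachable within 4 steps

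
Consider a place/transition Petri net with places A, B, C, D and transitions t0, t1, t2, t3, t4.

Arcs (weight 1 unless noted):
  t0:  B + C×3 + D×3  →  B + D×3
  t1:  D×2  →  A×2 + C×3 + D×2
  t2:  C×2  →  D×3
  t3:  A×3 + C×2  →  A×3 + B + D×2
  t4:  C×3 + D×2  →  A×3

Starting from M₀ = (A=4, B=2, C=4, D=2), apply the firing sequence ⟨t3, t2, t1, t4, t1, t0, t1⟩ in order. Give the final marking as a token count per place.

step 1: fire t3:  (A=4, B=2, C=4, D=2) → (A=4, B=3, C=2, D=4)
step 2: fire t2:  (A=4, B=3, C=2, D=4) → (A=4, B=3, C=0, D=7)
step 3: fire t1:  (A=4, B=3, C=0, D=7) → (A=6, B=3, C=3, D=7)
step 4: fire t4:  (A=6, B=3, C=3, D=7) → (A=9, B=3, C=0, D=5)
step 5: fire t1:  (A=9, B=3, C=0, D=5) → (A=11, B=3, C=3, D=5)
step 6: fire t0:  (A=11, B=3, C=3, D=5) → (A=11, B=3, C=0, D=5)
step 7: fire t1:  (A=11, B=3, C=0, D=5) → (A=13, B=3, C=3, D=5)

(A=13, B=3, C=3, D=5)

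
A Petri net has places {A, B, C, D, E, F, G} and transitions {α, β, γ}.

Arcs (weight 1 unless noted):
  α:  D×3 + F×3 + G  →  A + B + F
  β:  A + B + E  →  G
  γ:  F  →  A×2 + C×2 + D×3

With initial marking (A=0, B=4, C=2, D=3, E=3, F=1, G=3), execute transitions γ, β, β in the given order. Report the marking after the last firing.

step 1: fire γ:  (A=0, B=4, C=2, D=3, E=3, F=1, G=3) → (A=2, B=4, C=4, D=6, E=3, F=0, G=3)
step 2: fire β:  (A=2, B=4, C=4, D=6, E=3, F=0, G=3) → (A=1, B=3, C=4, D=6, E=2, F=0, G=4)
step 3: fire β:  (A=1, B=3, C=4, D=6, E=2, F=0, G=4) → (A=0, B=2, C=4, D=6, E=1, F=0, G=5)

(A=0, B=2, C=4, D=6, E=1, F=0, G=5)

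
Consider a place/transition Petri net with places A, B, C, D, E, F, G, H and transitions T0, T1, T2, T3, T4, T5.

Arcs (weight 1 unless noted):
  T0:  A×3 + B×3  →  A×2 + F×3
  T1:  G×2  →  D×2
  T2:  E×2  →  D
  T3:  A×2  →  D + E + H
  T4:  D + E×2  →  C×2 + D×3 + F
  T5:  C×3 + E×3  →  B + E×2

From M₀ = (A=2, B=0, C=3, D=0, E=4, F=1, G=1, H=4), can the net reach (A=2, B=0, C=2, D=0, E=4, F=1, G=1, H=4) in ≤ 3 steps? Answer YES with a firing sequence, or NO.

NO — not reachable within 3 firings

depth 0: 1 marking
depth 1: 4 markings reached so far
depth 2: 10 markings reached so far
depth 3: 15 markings reached so far
target is not among the 15 markings reachable within 3 steps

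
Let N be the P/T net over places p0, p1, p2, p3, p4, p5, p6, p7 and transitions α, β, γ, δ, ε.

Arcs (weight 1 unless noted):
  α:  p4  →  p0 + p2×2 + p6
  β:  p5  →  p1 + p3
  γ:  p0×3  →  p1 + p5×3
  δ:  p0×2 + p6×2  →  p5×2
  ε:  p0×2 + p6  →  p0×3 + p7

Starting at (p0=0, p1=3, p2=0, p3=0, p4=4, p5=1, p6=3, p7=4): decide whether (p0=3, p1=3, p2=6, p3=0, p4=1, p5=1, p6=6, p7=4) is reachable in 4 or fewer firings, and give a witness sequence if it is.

step 1: fire α:  (p0=0, p1=3, p2=0, p3=0, p4=4, p5=1, p6=3, p7=4) → (p0=1, p1=3, p2=2, p3=0, p4=3, p5=1, p6=4, p7=4)
step 2: fire α:  (p0=1, p1=3, p2=2, p3=0, p4=3, p5=1, p6=4, p7=4) → (p0=2, p1=3, p2=4, p3=0, p4=2, p5=1, p6=5, p7=4)
step 3: fire α:  (p0=2, p1=3, p2=4, p3=0, p4=2, p5=1, p6=5, p7=4) → (p0=3, p1=3, p2=6, p3=0, p4=1, p5=1, p6=6, p7=4)

YES — reachable via ⟨α, α, α⟩ (3 firings)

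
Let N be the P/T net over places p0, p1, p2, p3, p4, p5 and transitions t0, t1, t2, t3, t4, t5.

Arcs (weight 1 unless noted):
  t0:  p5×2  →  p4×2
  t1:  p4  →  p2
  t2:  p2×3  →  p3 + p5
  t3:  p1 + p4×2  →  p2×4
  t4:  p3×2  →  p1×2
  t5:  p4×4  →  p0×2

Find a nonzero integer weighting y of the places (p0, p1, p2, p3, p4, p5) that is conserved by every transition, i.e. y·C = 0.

Incidence matrix C (rows=places, cols=transitions):
       t0   t1   t2   t3   t4   t5
   p0   0    0    0    0    0    2
   p1   0    0    0   -1    2    0
   p2   0    1   -3    4    0    0
   p3   0    0    1    0   -2    0
   p4   2   -1    0   -2    0   -4
   p5  -2    0    1    0    0    0

Candidate y = [2, 2, 1, 2, 1, 1]; check y·C column-wise:
  col t0: 2·0 + 2·0 + 1·0 + 2·0 + 1·2 + 1·-2 = 0
  col t1: 2·0 + 2·0 + 1·1 + 2·0 + 1·-1 + 1·0 = 0
  col t2: 2·0 + 2·0 + 1·-3 + 2·1 + 1·0 + 1·1 = 0
  col t3: 2·0 + 2·-1 + 1·4 + 2·0 + 1·-2 + 1·0 = 0
  col t4: 2·0 + 2·2 + 1·0 + 2·-2 + 1·0 + 1·0 = 0
  col t5: 2·2 + 2·0 + 1·0 + 2·0 + 1·-4 + 1·0 = 0

y = (p0:2, p1:2, p2:1, p3:2, p4:1, p5:1)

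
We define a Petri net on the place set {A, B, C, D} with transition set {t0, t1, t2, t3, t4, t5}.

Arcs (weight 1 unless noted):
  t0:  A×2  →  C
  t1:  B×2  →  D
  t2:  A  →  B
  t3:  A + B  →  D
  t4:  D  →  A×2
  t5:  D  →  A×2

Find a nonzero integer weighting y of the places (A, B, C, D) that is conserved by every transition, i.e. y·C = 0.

y = (A:1, B:1, C:2, D:2)

Incidence matrix C (rows=places, cols=transitions):
       t0   t1   t2   t3   t4   t5
    A  -2    0   -1   -1    2    2
    B   0   -2    1   -1    0    0
    C   1    0    0    0    0    0
    D   0    1    0    1   -1   -1

Candidate y = [1, 1, 2, 2]; check y·C column-wise:
  col t0: 1·-2 + 1·0 + 2·1 + 2·0 = 0
  col t1: 1·0 + 1·-2 + 2·0 + 2·1 = 0
  col t2: 1·-1 + 1·1 + 2·0 + 2·0 = 0
  col t3: 1·-1 + 1·-1 + 2·0 + 2·1 = 0
  col t4: 1·2 + 1·0 + 2·0 + 2·-1 = 0
  col t5: 1·2 + 1·0 + 2·0 + 2·-1 = 0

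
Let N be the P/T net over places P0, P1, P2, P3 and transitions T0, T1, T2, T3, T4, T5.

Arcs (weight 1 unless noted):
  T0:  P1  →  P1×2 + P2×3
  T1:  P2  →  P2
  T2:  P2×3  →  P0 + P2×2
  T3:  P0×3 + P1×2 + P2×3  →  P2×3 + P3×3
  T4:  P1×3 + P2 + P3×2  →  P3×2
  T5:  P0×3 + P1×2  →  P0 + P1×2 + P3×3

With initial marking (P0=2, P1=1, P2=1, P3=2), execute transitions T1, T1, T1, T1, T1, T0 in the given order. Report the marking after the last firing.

step 1: fire T1:  (P0=2, P1=1, P2=1, P3=2) → (P0=2, P1=1, P2=1, P3=2)
step 2: fire T1:  (P0=2, P1=1, P2=1, P3=2) → (P0=2, P1=1, P2=1, P3=2)
step 3: fire T1:  (P0=2, P1=1, P2=1, P3=2) → (P0=2, P1=1, P2=1, P3=2)
step 4: fire T1:  (P0=2, P1=1, P2=1, P3=2) → (P0=2, P1=1, P2=1, P3=2)
step 5: fire T1:  (P0=2, P1=1, P2=1, P3=2) → (P0=2, P1=1, P2=1, P3=2)
step 6: fire T0:  (P0=2, P1=1, P2=1, P3=2) → (P0=2, P1=2, P2=4, P3=2)

(P0=2, P1=2, P2=4, P3=2)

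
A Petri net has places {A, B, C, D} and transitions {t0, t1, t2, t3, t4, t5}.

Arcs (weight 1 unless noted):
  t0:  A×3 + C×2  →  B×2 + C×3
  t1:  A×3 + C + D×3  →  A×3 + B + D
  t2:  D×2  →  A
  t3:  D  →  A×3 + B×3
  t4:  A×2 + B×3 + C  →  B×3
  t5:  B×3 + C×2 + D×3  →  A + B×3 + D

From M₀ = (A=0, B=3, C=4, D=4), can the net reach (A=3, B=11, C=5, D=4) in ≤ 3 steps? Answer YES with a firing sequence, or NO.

depth 0: 1 marking
depth 1: 4 markings reached so far
depth 2: 12 markings reached so far
depth 3: 26 markings reached so far
target is not among the 26 markings reachable within 3 steps

NO — not reachable within 3 firings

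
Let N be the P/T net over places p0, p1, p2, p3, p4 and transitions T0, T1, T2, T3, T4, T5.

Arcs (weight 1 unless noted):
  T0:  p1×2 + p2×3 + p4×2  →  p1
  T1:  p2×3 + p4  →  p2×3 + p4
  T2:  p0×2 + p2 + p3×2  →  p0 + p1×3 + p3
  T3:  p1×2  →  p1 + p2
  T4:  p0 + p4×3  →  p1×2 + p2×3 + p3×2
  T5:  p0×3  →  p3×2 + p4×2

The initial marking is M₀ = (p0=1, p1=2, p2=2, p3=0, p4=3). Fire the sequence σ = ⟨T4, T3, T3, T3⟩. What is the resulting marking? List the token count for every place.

step 1: fire T4:  (p0=1, p1=2, p2=2, p3=0, p4=3) → (p0=0, p1=4, p2=5, p3=2, p4=0)
step 2: fire T3:  (p0=0, p1=4, p2=5, p3=2, p4=0) → (p0=0, p1=3, p2=6, p3=2, p4=0)
step 3: fire T3:  (p0=0, p1=3, p2=6, p3=2, p4=0) → (p0=0, p1=2, p2=7, p3=2, p4=0)
step 4: fire T3:  (p0=0, p1=2, p2=7, p3=2, p4=0) → (p0=0, p1=1, p2=8, p3=2, p4=0)

(p0=0, p1=1, p2=8, p3=2, p4=0)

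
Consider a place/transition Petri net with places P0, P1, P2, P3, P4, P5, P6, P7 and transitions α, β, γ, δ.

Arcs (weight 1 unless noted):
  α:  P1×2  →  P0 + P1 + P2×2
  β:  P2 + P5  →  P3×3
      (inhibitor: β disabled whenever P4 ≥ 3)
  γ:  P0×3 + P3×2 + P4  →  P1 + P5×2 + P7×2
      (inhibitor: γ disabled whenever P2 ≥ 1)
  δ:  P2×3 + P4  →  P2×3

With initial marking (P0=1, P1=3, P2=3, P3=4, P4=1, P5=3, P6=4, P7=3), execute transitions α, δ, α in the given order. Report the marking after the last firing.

step 1: fire α:  (P0=1, P1=3, P2=3, P3=4, P4=1, P5=3, P6=4, P7=3) → (P0=2, P1=2, P2=5, P3=4, P4=1, P5=3, P6=4, P7=3)
step 2: fire δ:  (P0=2, P1=2, P2=5, P3=4, P4=1, P5=3, P6=4, P7=3) → (P0=2, P1=2, P2=5, P3=4, P4=0, P5=3, P6=4, P7=3)
step 3: fire α:  (P0=2, P1=2, P2=5, P3=4, P4=0, P5=3, P6=4, P7=3) → (P0=3, P1=1, P2=7, P3=4, P4=0, P5=3, P6=4, P7=3)

(P0=3, P1=1, P2=7, P3=4, P4=0, P5=3, P6=4, P7=3)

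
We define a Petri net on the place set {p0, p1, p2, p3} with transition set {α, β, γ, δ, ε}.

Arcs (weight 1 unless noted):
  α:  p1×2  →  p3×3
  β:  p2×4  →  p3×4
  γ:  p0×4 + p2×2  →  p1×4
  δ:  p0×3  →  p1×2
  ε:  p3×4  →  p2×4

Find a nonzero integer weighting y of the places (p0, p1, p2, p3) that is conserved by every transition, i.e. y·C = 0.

y = (p0:2, p1:3, p2:2, p3:2)

Incidence matrix C (rows=places, cols=transitions):
        α    β    γ    δ    ε
   p0   0    0   -4   -3    0
   p1  -2    0    4    2    0
   p2   0   -4   -2    0    4
   p3   3    4    0    0   -4

Candidate y = [2, 3, 2, 2]; check y·C column-wise:
  col α: 2·0 + 3·-2 + 2·0 + 2·3 = 0
  col β: 2·0 + 3·0 + 2·-4 + 2·4 = 0
  col γ: 2·-4 + 3·4 + 2·-2 + 2·0 = 0
  col δ: 2·-3 + 3·2 + 2·0 + 2·0 = 0
  col ε: 2·0 + 3·0 + 2·4 + 2·-4 = 0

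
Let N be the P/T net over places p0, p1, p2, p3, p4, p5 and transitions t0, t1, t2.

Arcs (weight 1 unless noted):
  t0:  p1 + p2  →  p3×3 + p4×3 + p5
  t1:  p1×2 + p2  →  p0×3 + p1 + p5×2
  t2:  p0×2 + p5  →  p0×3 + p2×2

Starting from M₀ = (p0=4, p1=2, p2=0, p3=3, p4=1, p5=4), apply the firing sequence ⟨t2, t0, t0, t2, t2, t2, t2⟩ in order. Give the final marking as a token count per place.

step 1: fire t2:  (p0=4, p1=2, p2=0, p3=3, p4=1, p5=4) → (p0=5, p1=2, p2=2, p3=3, p4=1, p5=3)
step 2: fire t0:  (p0=5, p1=2, p2=2, p3=3, p4=1, p5=3) → (p0=5, p1=1, p2=1, p3=6, p4=4, p5=4)
step 3: fire t0:  (p0=5, p1=1, p2=1, p3=6, p4=4, p5=4) → (p0=5, p1=0, p2=0, p3=9, p4=7, p5=5)
step 4: fire t2:  (p0=5, p1=0, p2=0, p3=9, p4=7, p5=5) → (p0=6, p1=0, p2=2, p3=9, p4=7, p5=4)
step 5: fire t2:  (p0=6, p1=0, p2=2, p3=9, p4=7, p5=4) → (p0=7, p1=0, p2=4, p3=9, p4=7, p5=3)
step 6: fire t2:  (p0=7, p1=0, p2=4, p3=9, p4=7, p5=3) → (p0=8, p1=0, p2=6, p3=9, p4=7, p5=2)
step 7: fire t2:  (p0=8, p1=0, p2=6, p3=9, p4=7, p5=2) → (p0=9, p1=0, p2=8, p3=9, p4=7, p5=1)

(p0=9, p1=0, p2=8, p3=9, p4=7, p5=1)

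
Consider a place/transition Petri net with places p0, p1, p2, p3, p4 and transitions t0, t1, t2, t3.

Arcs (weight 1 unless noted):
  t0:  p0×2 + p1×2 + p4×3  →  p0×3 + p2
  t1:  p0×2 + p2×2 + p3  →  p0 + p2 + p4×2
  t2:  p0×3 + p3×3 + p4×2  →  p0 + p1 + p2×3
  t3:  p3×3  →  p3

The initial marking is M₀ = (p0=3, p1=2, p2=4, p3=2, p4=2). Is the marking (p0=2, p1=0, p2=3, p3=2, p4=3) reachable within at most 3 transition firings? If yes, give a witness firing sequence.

NO — not reachable within 3 firings

depth 0: 1 marking
depth 1: 2 markings reached so far
depth 2: 4 markings reached so far
depth 3: 5 markings reached so far
target is not among the 5 markings reachable within 3 steps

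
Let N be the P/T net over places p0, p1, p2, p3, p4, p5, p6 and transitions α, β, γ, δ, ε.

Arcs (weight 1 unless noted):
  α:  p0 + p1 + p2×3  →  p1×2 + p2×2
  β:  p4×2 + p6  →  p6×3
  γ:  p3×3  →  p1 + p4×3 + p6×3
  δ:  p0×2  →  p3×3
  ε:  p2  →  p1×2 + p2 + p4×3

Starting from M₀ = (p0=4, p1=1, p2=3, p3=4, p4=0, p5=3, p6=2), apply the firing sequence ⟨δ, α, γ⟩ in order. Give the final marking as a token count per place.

(p0=1, p1=3, p2=2, p3=4, p4=3, p5=3, p6=5)

step 1: fire δ:  (p0=4, p1=1, p2=3, p3=4, p4=0, p5=3, p6=2) → (p0=2, p1=1, p2=3, p3=7, p4=0, p5=3, p6=2)
step 2: fire α:  (p0=2, p1=1, p2=3, p3=7, p4=0, p5=3, p6=2) → (p0=1, p1=2, p2=2, p3=7, p4=0, p5=3, p6=2)
step 3: fire γ:  (p0=1, p1=2, p2=2, p3=7, p4=0, p5=3, p6=2) → (p0=1, p1=3, p2=2, p3=4, p4=3, p5=3, p6=5)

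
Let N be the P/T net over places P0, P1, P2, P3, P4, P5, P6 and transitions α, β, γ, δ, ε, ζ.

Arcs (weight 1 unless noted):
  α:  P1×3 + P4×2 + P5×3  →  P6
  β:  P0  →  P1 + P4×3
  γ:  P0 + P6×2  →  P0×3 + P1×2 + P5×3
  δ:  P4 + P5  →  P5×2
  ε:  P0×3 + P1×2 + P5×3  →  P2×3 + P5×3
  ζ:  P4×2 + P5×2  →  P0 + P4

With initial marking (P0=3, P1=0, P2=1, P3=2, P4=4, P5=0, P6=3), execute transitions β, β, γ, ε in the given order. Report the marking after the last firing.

(P0=0, P1=2, P2=4, P3=2, P4=10, P5=3, P6=1)

step 1: fire β:  (P0=3, P1=0, P2=1, P3=2, P4=4, P5=0, P6=3) → (P0=2, P1=1, P2=1, P3=2, P4=7, P5=0, P6=3)
step 2: fire β:  (P0=2, P1=1, P2=1, P3=2, P4=7, P5=0, P6=3) → (P0=1, P1=2, P2=1, P3=2, P4=10, P5=0, P6=3)
step 3: fire γ:  (P0=1, P1=2, P2=1, P3=2, P4=10, P5=0, P6=3) → (P0=3, P1=4, P2=1, P3=2, P4=10, P5=3, P6=1)
step 4: fire ε:  (P0=3, P1=4, P2=1, P3=2, P4=10, P5=3, P6=1) → (P0=0, P1=2, P2=4, P3=2, P4=10, P5=3, P6=1)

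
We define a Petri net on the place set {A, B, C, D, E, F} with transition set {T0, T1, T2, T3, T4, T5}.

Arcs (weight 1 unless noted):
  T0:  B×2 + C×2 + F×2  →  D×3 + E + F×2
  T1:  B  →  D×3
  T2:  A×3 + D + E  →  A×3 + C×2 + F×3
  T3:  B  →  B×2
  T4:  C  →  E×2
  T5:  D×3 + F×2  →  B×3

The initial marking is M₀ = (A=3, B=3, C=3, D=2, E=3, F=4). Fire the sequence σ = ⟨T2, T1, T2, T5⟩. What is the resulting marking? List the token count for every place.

(A=3, B=5, C=7, D=0, E=1, F=8)

step 1: fire T2:  (A=3, B=3, C=3, D=2, E=3, F=4) → (A=3, B=3, C=5, D=1, E=2, F=7)
step 2: fire T1:  (A=3, B=3, C=5, D=1, E=2, F=7) → (A=3, B=2, C=5, D=4, E=2, F=7)
step 3: fire T2:  (A=3, B=2, C=5, D=4, E=2, F=7) → (A=3, B=2, C=7, D=3, E=1, F=10)
step 4: fire T5:  (A=3, B=2, C=7, D=3, E=1, F=10) → (A=3, B=5, C=7, D=0, E=1, F=8)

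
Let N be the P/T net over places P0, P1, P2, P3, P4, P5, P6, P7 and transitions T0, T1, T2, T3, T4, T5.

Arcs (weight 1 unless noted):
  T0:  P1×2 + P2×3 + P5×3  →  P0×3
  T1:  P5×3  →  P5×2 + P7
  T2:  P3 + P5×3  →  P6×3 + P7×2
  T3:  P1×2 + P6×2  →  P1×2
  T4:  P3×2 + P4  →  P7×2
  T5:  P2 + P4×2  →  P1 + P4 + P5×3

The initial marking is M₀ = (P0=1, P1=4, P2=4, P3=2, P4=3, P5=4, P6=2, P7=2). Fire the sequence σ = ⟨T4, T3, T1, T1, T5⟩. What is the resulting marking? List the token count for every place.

(P0=1, P1=5, P2=3, P3=0, P4=1, P5=5, P6=0, P7=6)

step 1: fire T4:  (P0=1, P1=4, P2=4, P3=2, P4=3, P5=4, P6=2, P7=2) → (P0=1, P1=4, P2=4, P3=0, P4=2, P5=4, P6=2, P7=4)
step 2: fire T3:  (P0=1, P1=4, P2=4, P3=0, P4=2, P5=4, P6=2, P7=4) → (P0=1, P1=4, P2=4, P3=0, P4=2, P5=4, P6=0, P7=4)
step 3: fire T1:  (P0=1, P1=4, P2=4, P3=0, P4=2, P5=4, P6=0, P7=4) → (P0=1, P1=4, P2=4, P3=0, P4=2, P5=3, P6=0, P7=5)
step 4: fire T1:  (P0=1, P1=4, P2=4, P3=0, P4=2, P5=3, P6=0, P7=5) → (P0=1, P1=4, P2=4, P3=0, P4=2, P5=2, P6=0, P7=6)
step 5: fire T5:  (P0=1, P1=4, P2=4, P3=0, P4=2, P5=2, P6=0, P7=6) → (P0=1, P1=5, P2=3, P3=0, P4=1, P5=5, P6=0, P7=6)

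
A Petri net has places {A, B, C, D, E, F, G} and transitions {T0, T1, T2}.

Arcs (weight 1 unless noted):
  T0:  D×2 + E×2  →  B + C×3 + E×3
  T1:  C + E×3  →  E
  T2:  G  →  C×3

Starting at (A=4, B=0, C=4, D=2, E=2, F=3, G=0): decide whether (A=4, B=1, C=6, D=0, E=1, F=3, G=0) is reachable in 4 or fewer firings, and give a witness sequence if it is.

YES — reachable via ⟨T0, T1⟩ (2 firings)

step 1: fire T0:  (A=4, B=0, C=4, D=2, E=2, F=3, G=0) → (A=4, B=1, C=7, D=0, E=3, F=3, G=0)
step 2: fire T1:  (A=4, B=1, C=7, D=0, E=3, F=3, G=0) → (A=4, B=1, C=6, D=0, E=1, F=3, G=0)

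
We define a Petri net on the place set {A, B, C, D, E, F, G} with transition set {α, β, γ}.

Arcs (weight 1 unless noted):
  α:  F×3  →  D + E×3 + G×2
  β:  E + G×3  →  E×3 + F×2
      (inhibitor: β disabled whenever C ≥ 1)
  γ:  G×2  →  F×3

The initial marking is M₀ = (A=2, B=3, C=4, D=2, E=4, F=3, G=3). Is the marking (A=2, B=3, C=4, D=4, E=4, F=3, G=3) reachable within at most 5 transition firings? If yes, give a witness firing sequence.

depth 0: 1 marking
depth 1: 3 markings reached so far
depth 2: 4 markings reached so far
depth 3: 6 markings reached so far
depth 4: 7 markings reached so far
depth 5: 9 markings reached so far
target is not among the 9 markings reachable within 5 steps

NO — not reachable within 5 firings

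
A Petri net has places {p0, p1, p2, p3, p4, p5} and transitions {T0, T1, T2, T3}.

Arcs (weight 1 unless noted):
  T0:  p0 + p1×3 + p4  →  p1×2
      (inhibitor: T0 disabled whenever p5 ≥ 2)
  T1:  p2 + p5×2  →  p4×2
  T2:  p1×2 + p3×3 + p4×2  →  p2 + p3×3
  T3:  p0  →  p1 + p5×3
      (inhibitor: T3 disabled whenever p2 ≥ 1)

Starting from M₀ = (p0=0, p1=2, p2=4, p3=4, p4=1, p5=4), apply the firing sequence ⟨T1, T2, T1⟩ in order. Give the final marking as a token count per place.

step 1: fire T1:  (p0=0, p1=2, p2=4, p3=4, p4=1, p5=4) → (p0=0, p1=2, p2=3, p3=4, p4=3, p5=2)
step 2: fire T2:  (p0=0, p1=2, p2=3, p3=4, p4=3, p5=2) → (p0=0, p1=0, p2=4, p3=4, p4=1, p5=2)
step 3: fire T1:  (p0=0, p1=0, p2=4, p3=4, p4=1, p5=2) → (p0=0, p1=0, p2=3, p3=4, p4=3, p5=0)

(p0=0, p1=0, p2=3, p3=4, p4=3, p5=0)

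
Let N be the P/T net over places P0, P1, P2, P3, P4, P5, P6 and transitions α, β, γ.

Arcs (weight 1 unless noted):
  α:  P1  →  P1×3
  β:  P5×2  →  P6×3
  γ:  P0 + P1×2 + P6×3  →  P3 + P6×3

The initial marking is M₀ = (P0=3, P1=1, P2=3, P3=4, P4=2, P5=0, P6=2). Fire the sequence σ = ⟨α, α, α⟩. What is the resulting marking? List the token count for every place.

step 1: fire α:  (P0=3, P1=1, P2=3, P3=4, P4=2, P5=0, P6=2) → (P0=3, P1=3, P2=3, P3=4, P4=2, P5=0, P6=2)
step 2: fire α:  (P0=3, P1=3, P2=3, P3=4, P4=2, P5=0, P6=2) → (P0=3, P1=5, P2=3, P3=4, P4=2, P5=0, P6=2)
step 3: fire α:  (P0=3, P1=5, P2=3, P3=4, P4=2, P5=0, P6=2) → (P0=3, P1=7, P2=3, P3=4, P4=2, P5=0, P6=2)

(P0=3, P1=7, P2=3, P3=4, P4=2, P5=0, P6=2)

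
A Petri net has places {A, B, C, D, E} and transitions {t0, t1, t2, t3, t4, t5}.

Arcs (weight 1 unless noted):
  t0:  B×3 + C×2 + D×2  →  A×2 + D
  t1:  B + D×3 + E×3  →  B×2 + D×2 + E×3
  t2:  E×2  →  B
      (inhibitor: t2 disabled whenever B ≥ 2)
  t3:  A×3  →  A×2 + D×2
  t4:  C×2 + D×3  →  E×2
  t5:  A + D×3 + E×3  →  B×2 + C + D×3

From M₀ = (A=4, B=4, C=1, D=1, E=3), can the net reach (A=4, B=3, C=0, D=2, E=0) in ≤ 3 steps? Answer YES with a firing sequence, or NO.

YES — reachable via ⟨t3, t5, t0⟩ (3 firings)

step 1: fire t3:  (A=4, B=4, C=1, D=1, E=3) → (A=3, B=4, C=1, D=3, E=3)
step 2: fire t5:  (A=3, B=4, C=1, D=3, E=3) → (A=2, B=6, C=2, D=3, E=0)
step 3: fire t0:  (A=2, B=6, C=2, D=3, E=0) → (A=4, B=3, C=0, D=2, E=0)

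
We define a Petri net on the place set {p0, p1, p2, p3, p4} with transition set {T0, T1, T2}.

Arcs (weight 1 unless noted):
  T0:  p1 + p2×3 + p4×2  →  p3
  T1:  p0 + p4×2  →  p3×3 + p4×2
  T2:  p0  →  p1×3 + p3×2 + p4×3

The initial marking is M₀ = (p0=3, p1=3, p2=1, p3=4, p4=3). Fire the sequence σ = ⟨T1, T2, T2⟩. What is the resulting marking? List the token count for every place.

step 1: fire T1:  (p0=3, p1=3, p2=1, p3=4, p4=3) → (p0=2, p1=3, p2=1, p3=7, p4=3)
step 2: fire T2:  (p0=2, p1=3, p2=1, p3=7, p4=3) → (p0=1, p1=6, p2=1, p3=9, p4=6)
step 3: fire T2:  (p0=1, p1=6, p2=1, p3=9, p4=6) → (p0=0, p1=9, p2=1, p3=11, p4=9)

(p0=0, p1=9, p2=1, p3=11, p4=9)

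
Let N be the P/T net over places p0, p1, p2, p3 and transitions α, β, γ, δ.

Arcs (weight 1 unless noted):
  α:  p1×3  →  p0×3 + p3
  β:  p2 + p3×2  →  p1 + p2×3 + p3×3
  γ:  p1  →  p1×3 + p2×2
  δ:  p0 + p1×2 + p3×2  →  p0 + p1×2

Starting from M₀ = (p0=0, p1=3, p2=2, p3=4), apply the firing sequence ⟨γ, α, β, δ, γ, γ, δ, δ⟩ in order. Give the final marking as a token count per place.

(p0=3, p1=7, p2=10, p3=0)

step 1: fire γ:  (p0=0, p1=3, p2=2, p3=4) → (p0=0, p1=5, p2=4, p3=4)
step 2: fire α:  (p0=0, p1=5, p2=4, p3=4) → (p0=3, p1=2, p2=4, p3=5)
step 3: fire β:  (p0=3, p1=2, p2=4, p3=5) → (p0=3, p1=3, p2=6, p3=6)
step 4: fire δ:  (p0=3, p1=3, p2=6, p3=6) → (p0=3, p1=3, p2=6, p3=4)
step 5: fire γ:  (p0=3, p1=3, p2=6, p3=4) → (p0=3, p1=5, p2=8, p3=4)
step 6: fire γ:  (p0=3, p1=5, p2=8, p3=4) → (p0=3, p1=7, p2=10, p3=4)
step 7: fire δ:  (p0=3, p1=7, p2=10, p3=4) → (p0=3, p1=7, p2=10, p3=2)
step 8: fire δ:  (p0=3, p1=7, p2=10, p3=2) → (p0=3, p1=7, p2=10, p3=0)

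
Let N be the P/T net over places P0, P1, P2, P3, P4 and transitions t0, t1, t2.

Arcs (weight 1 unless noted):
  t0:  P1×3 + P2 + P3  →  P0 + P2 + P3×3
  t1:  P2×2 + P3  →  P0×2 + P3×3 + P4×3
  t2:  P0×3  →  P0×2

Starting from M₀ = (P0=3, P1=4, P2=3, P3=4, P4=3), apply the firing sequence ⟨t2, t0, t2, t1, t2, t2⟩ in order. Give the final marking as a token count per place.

step 1: fire t2:  (P0=3, P1=4, P2=3, P3=4, P4=3) → (P0=2, P1=4, P2=3, P3=4, P4=3)
step 2: fire t0:  (P0=2, P1=4, P2=3, P3=4, P4=3) → (P0=3, P1=1, P2=3, P3=6, P4=3)
step 3: fire t2:  (P0=3, P1=1, P2=3, P3=6, P4=3) → (P0=2, P1=1, P2=3, P3=6, P4=3)
step 4: fire t1:  (P0=2, P1=1, P2=3, P3=6, P4=3) → (P0=4, P1=1, P2=1, P3=8, P4=6)
step 5: fire t2:  (P0=4, P1=1, P2=1, P3=8, P4=6) → (P0=3, P1=1, P2=1, P3=8, P4=6)
step 6: fire t2:  (P0=3, P1=1, P2=1, P3=8, P4=6) → (P0=2, P1=1, P2=1, P3=8, P4=6)

(P0=2, P1=1, P2=1, P3=8, P4=6)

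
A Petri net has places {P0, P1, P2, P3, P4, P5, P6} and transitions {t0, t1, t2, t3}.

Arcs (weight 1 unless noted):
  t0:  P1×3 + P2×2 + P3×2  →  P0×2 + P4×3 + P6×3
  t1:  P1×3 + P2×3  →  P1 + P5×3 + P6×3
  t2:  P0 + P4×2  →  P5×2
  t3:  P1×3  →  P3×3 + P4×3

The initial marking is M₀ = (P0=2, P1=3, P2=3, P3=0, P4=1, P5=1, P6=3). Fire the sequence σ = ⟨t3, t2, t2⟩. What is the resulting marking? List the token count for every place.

(P0=0, P1=0, P2=3, P3=3, P4=0, P5=5, P6=3)

step 1: fire t3:  (P0=2, P1=3, P2=3, P3=0, P4=1, P5=1, P6=3) → (P0=2, P1=0, P2=3, P3=3, P4=4, P5=1, P6=3)
step 2: fire t2:  (P0=2, P1=0, P2=3, P3=3, P4=4, P5=1, P6=3) → (P0=1, P1=0, P2=3, P3=3, P4=2, P5=3, P6=3)
step 3: fire t2:  (P0=1, P1=0, P2=3, P3=3, P4=2, P5=3, P6=3) → (P0=0, P1=0, P2=3, P3=3, P4=0, P5=5, P6=3)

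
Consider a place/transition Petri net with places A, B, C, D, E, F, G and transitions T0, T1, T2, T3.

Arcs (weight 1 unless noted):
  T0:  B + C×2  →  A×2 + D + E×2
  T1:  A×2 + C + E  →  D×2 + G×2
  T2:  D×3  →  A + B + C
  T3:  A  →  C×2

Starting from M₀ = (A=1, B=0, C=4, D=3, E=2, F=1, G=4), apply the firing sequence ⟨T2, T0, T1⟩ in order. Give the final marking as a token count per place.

step 1: fire T2:  (A=1, B=0, C=4, D=3, E=2, F=1, G=4) → (A=2, B=1, C=5, D=0, E=2, F=1, G=4)
step 2: fire T0:  (A=2, B=1, C=5, D=0, E=2, F=1, G=4) → (A=4, B=0, C=3, D=1, E=4, F=1, G=4)
step 3: fire T1:  (A=4, B=0, C=3, D=1, E=4, F=1, G=4) → (A=2, B=0, C=2, D=3, E=3, F=1, G=6)

(A=2, B=0, C=2, D=3, E=3, F=1, G=6)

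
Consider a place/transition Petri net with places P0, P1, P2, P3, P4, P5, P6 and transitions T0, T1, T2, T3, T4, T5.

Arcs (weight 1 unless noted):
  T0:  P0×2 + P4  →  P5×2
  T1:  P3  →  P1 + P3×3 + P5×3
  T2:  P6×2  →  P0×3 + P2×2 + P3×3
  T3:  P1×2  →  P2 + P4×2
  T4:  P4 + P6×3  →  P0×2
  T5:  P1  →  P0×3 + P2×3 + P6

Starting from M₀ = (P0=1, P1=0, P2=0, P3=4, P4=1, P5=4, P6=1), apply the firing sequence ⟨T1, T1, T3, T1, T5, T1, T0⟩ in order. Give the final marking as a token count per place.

step 1: fire T1:  (P0=1, P1=0, P2=0, P3=4, P4=1, P5=4, P6=1) → (P0=1, P1=1, P2=0, P3=6, P4=1, P5=7, P6=1)
step 2: fire T1:  (P0=1, P1=1, P2=0, P3=6, P4=1, P5=7, P6=1) → (P0=1, P1=2, P2=0, P3=8, P4=1, P5=10, P6=1)
step 3: fire T3:  (P0=1, P1=2, P2=0, P3=8, P4=1, P5=10, P6=1) → (P0=1, P1=0, P2=1, P3=8, P4=3, P5=10, P6=1)
step 4: fire T1:  (P0=1, P1=0, P2=1, P3=8, P4=3, P5=10, P6=1) → (P0=1, P1=1, P2=1, P3=10, P4=3, P5=13, P6=1)
step 5: fire T5:  (P0=1, P1=1, P2=1, P3=10, P4=3, P5=13, P6=1) → (P0=4, P1=0, P2=4, P3=10, P4=3, P5=13, P6=2)
step 6: fire T1:  (P0=4, P1=0, P2=4, P3=10, P4=3, P5=13, P6=2) → (P0=4, P1=1, P2=4, P3=12, P4=3, P5=16, P6=2)
step 7: fire T0:  (P0=4, P1=1, P2=4, P3=12, P4=3, P5=16, P6=2) → (P0=2, P1=1, P2=4, P3=12, P4=2, P5=18, P6=2)

(P0=2, P1=1, P2=4, P3=12, P4=2, P5=18, P6=2)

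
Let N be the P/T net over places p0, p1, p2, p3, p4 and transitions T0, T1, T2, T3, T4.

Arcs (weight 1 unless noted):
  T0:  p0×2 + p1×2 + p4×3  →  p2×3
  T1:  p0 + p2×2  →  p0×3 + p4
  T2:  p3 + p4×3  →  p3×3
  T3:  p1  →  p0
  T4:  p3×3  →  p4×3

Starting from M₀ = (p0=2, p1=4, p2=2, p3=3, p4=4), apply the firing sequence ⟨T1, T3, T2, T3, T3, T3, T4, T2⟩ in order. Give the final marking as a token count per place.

step 1: fire T1:  (p0=2, p1=4, p2=2, p3=3, p4=4) → (p0=4, p1=4, p2=0, p3=3, p4=5)
step 2: fire T3:  (p0=4, p1=4, p2=0, p3=3, p4=5) → (p0=5, p1=3, p2=0, p3=3, p4=5)
step 3: fire T2:  (p0=5, p1=3, p2=0, p3=3, p4=5) → (p0=5, p1=3, p2=0, p3=5, p4=2)
step 4: fire T3:  (p0=5, p1=3, p2=0, p3=5, p4=2) → (p0=6, p1=2, p2=0, p3=5, p4=2)
step 5: fire T3:  (p0=6, p1=2, p2=0, p3=5, p4=2) → (p0=7, p1=1, p2=0, p3=5, p4=2)
step 6: fire T3:  (p0=7, p1=1, p2=0, p3=5, p4=2) → (p0=8, p1=0, p2=0, p3=5, p4=2)
step 7: fire T4:  (p0=8, p1=0, p2=0, p3=5, p4=2) → (p0=8, p1=0, p2=0, p3=2, p4=5)
step 8: fire T2:  (p0=8, p1=0, p2=0, p3=2, p4=5) → (p0=8, p1=0, p2=0, p3=4, p4=2)

(p0=8, p1=0, p2=0, p3=4, p4=2)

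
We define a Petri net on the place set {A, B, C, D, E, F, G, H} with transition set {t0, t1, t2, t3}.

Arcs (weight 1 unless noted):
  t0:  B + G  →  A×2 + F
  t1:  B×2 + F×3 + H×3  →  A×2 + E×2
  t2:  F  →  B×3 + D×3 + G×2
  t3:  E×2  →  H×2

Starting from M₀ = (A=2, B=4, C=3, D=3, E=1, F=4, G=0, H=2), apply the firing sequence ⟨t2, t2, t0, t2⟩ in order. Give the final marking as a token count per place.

(A=4, B=12, C=3, D=12, E=1, F=2, G=5, H=2)

step 1: fire t2:  (A=2, B=4, C=3, D=3, E=1, F=4, G=0, H=2) → (A=2, B=7, C=3, D=6, E=1, F=3, G=2, H=2)
step 2: fire t2:  (A=2, B=7, C=3, D=6, E=1, F=3, G=2, H=2) → (A=2, B=10, C=3, D=9, E=1, F=2, G=4, H=2)
step 3: fire t0:  (A=2, B=10, C=3, D=9, E=1, F=2, G=4, H=2) → (A=4, B=9, C=3, D=9, E=1, F=3, G=3, H=2)
step 4: fire t2:  (A=4, B=9, C=3, D=9, E=1, F=3, G=3, H=2) → (A=4, B=12, C=3, D=12, E=1, F=2, G=5, H=2)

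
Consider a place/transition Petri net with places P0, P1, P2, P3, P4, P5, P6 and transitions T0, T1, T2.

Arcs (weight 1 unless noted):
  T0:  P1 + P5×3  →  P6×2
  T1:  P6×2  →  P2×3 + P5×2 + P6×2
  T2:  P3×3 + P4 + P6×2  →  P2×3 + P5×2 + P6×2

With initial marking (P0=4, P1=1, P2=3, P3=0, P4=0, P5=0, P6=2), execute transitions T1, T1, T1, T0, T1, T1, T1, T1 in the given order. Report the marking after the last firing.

(P0=4, P1=0, P2=24, P3=0, P4=0, P5=11, P6=4)

step 1: fire T1:  (P0=4, P1=1, P2=3, P3=0, P4=0, P5=0, P6=2) → (P0=4, P1=1, P2=6, P3=0, P4=0, P5=2, P6=2)
step 2: fire T1:  (P0=4, P1=1, P2=6, P3=0, P4=0, P5=2, P6=2) → (P0=4, P1=1, P2=9, P3=0, P4=0, P5=4, P6=2)
step 3: fire T1:  (P0=4, P1=1, P2=9, P3=0, P4=0, P5=4, P6=2) → (P0=4, P1=1, P2=12, P3=0, P4=0, P5=6, P6=2)
step 4: fire T0:  (P0=4, P1=1, P2=12, P3=0, P4=0, P5=6, P6=2) → (P0=4, P1=0, P2=12, P3=0, P4=0, P5=3, P6=4)
step 5: fire T1:  (P0=4, P1=0, P2=12, P3=0, P4=0, P5=3, P6=4) → (P0=4, P1=0, P2=15, P3=0, P4=0, P5=5, P6=4)
step 6: fire T1:  (P0=4, P1=0, P2=15, P3=0, P4=0, P5=5, P6=4) → (P0=4, P1=0, P2=18, P3=0, P4=0, P5=7, P6=4)
step 7: fire T1:  (P0=4, P1=0, P2=18, P3=0, P4=0, P5=7, P6=4) → (P0=4, P1=0, P2=21, P3=0, P4=0, P5=9, P6=4)
step 8: fire T1:  (P0=4, P1=0, P2=21, P3=0, P4=0, P5=9, P6=4) → (P0=4, P1=0, P2=24, P3=0, P4=0, P5=11, P6=4)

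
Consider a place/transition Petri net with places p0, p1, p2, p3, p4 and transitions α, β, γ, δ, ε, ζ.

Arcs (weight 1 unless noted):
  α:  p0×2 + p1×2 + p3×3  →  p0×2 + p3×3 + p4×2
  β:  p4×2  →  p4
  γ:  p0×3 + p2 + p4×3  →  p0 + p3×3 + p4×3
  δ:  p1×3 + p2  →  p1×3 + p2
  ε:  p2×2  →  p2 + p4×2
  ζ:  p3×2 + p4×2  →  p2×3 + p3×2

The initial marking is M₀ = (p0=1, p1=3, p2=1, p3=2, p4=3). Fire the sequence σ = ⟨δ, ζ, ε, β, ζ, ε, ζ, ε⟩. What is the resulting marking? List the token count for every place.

step 1: fire δ:  (p0=1, p1=3, p2=1, p3=2, p4=3) → (p0=1, p1=3, p2=1, p3=2, p4=3)
step 2: fire ζ:  (p0=1, p1=3, p2=1, p3=2, p4=3) → (p0=1, p1=3, p2=4, p3=2, p4=1)
step 3: fire ε:  (p0=1, p1=3, p2=4, p3=2, p4=1) → (p0=1, p1=3, p2=3, p3=2, p4=3)
step 4: fire β:  (p0=1, p1=3, p2=3, p3=2, p4=3) → (p0=1, p1=3, p2=3, p3=2, p4=2)
step 5: fire ζ:  (p0=1, p1=3, p2=3, p3=2, p4=2) → (p0=1, p1=3, p2=6, p3=2, p4=0)
step 6: fire ε:  (p0=1, p1=3, p2=6, p3=2, p4=0) → (p0=1, p1=3, p2=5, p3=2, p4=2)
step 7: fire ζ:  (p0=1, p1=3, p2=5, p3=2, p4=2) → (p0=1, p1=3, p2=8, p3=2, p4=0)
step 8: fire ε:  (p0=1, p1=3, p2=8, p3=2, p4=0) → (p0=1, p1=3, p2=7, p3=2, p4=2)

(p0=1, p1=3, p2=7, p3=2, p4=2)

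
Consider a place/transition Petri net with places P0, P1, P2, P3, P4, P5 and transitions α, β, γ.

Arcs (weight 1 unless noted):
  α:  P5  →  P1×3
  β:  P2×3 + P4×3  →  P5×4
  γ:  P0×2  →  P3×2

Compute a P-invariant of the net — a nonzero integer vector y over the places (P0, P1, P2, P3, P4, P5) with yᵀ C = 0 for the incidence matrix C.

y = (P0:1, P1:0, P2:0, P3:1, P4:0, P5:0)

Incidence matrix C (rows=places, cols=transitions):
        α    β    γ
   P0   0    0   -2
   P1   3    0    0
   P2   0   -3    0
   P3   0    0    2
   P4   0   -3    0
   P5  -1    4    0

Candidate y = [1, 0, 0, 1, 0, 0]; check y·C column-wise:
  col α: 1·0 + 0·3 + 1·0 + 0·-1 = 0
  col β: 1·0 + 0·-3 + 1·0 + 0·-3 + 0·4 = 0
  col γ: 1·-2 + 1·2 = 0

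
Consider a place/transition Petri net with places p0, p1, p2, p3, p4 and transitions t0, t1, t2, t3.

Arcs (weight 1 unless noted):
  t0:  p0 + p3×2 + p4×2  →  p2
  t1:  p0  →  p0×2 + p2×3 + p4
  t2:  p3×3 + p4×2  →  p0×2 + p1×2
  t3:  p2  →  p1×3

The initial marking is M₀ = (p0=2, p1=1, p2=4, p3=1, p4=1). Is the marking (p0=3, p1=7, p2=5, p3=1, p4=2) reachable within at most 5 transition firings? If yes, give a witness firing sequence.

YES — reachable via ⟨t1, t3, t3⟩ (3 firings)

step 1: fire t1:  (p0=2, p1=1, p2=4, p3=1, p4=1) → (p0=3, p1=1, p2=7, p3=1, p4=2)
step 2: fire t3:  (p0=3, p1=1, p2=7, p3=1, p4=2) → (p0=3, p1=4, p2=6, p3=1, p4=2)
step 3: fire t3:  (p0=3, p1=4, p2=6, p3=1, p4=2) → (p0=3, p1=7, p2=5, p3=1, p4=2)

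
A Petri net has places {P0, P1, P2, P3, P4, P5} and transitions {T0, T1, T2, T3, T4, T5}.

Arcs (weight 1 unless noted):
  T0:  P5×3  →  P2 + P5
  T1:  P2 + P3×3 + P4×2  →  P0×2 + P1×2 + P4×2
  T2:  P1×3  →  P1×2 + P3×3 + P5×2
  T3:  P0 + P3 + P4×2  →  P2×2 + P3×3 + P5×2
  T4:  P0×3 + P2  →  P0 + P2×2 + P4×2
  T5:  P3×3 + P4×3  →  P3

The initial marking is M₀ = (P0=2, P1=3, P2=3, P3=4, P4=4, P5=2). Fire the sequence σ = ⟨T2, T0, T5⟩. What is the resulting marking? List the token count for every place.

(P0=2, P1=2, P2=4, P3=5, P4=1, P5=2)

step 1: fire T2:  (P0=2, P1=3, P2=3, P3=4, P4=4, P5=2) → (P0=2, P1=2, P2=3, P3=7, P4=4, P5=4)
step 2: fire T0:  (P0=2, P1=2, P2=3, P3=7, P4=4, P5=4) → (P0=2, P1=2, P2=4, P3=7, P4=4, P5=2)
step 3: fire T5:  (P0=2, P1=2, P2=4, P3=7, P4=4, P5=2) → (P0=2, P1=2, P2=4, P3=5, P4=1, P5=2)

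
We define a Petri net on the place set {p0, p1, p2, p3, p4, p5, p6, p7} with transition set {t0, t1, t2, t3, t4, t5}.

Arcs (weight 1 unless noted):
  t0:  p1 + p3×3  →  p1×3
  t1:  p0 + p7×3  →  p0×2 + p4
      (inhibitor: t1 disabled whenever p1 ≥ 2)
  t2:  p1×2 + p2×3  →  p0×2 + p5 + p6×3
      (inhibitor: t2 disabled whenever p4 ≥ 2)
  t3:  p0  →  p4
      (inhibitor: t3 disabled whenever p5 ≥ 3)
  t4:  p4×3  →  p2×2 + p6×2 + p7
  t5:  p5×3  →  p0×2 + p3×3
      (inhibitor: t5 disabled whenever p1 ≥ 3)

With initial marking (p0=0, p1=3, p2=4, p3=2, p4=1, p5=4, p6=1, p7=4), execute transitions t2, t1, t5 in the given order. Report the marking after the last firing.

(p0=5, p1=1, p2=1, p3=5, p4=2, p5=2, p6=4, p7=1)

step 1: fire t2:  (p0=0, p1=3, p2=4, p3=2, p4=1, p5=4, p6=1, p7=4) → (p0=2, p1=1, p2=1, p3=2, p4=1, p5=5, p6=4, p7=4)
step 2: fire t1:  (p0=2, p1=1, p2=1, p3=2, p4=1, p5=5, p6=4, p7=4) → (p0=3, p1=1, p2=1, p3=2, p4=2, p5=5, p6=4, p7=1)
step 3: fire t5:  (p0=3, p1=1, p2=1, p3=2, p4=2, p5=5, p6=4, p7=1) → (p0=5, p1=1, p2=1, p3=5, p4=2, p5=2, p6=4, p7=1)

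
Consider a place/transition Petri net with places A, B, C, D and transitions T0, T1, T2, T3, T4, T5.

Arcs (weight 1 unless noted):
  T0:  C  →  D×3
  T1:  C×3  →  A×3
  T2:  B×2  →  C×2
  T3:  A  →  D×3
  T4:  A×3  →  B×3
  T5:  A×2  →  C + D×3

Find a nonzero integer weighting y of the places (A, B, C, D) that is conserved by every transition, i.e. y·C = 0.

Incidence matrix C (rows=places, cols=transitions):
       T0   T1   T2   T3   T4   T5
    A   0    3    0   -1   -3   -2
    B   0    0   -2    0    3    0
    C  -1   -3    2    0    0    1
    D   3    0    0    3    0    3

Candidate y = [3, 3, 3, 1]; check y·C column-wise:
  col T0: 3·0 + 3·0 + 3·-1 + 1·3 = 0
  col T1: 3·3 + 3·0 + 3·-3 + 1·0 = 0
  col T2: 3·0 + 3·-2 + 3·2 + 1·0 = 0
  col T3: 3·-1 + 3·0 + 3·0 + 1·3 = 0
  col T4: 3·-3 + 3·3 + 3·0 + 1·0 = 0
  col T5: 3·-2 + 3·0 + 3·1 + 1·3 = 0

y = (A:3, B:3, C:3, D:1)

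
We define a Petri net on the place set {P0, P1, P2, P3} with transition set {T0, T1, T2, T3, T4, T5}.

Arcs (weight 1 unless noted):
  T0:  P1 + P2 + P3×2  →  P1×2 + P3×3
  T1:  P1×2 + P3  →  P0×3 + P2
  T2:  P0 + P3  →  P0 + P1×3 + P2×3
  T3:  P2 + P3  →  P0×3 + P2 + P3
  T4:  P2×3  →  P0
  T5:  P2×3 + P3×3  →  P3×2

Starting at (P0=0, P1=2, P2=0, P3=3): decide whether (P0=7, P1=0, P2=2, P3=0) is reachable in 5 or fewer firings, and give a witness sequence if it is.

depth 0: 1 marking
depth 1: 2 markings reached so far
depth 2: 4 markings reached so far
depth 3: 9 markings reached so far
depth 4: 16 markings reached so far
depth 5: 24 markings reached so far
target is not among the 24 markings reachable within 5 steps

NO — not reachable within 5 firings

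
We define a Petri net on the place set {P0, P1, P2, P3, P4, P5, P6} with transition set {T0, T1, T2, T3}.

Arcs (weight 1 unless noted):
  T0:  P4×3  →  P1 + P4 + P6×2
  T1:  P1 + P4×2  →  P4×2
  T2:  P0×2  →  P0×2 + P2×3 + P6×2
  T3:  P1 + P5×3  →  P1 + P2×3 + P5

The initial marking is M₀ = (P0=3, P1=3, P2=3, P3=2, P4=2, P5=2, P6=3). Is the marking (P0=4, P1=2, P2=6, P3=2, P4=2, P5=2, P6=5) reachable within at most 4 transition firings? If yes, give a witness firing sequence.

NO — not reachable within 4 firings

depth 0: 1 marking
depth 1: 3 markings reached so far
depth 2: 6 markings reached so far
depth 3: 10 markings reached so far
depth 4: 14 markings reached so far
target is not among the 14 markings reachable within 4 steps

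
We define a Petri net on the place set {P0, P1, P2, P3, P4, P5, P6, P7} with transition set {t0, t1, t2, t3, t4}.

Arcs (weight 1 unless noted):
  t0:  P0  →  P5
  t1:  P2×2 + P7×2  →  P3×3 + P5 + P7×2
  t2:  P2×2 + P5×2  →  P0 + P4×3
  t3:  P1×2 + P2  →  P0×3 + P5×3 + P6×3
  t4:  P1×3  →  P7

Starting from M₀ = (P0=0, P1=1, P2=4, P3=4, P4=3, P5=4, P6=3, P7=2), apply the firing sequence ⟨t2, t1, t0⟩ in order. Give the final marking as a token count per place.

(P0=0, P1=1, P2=0, P3=7, P4=6, P5=4, P6=3, P7=2)

step 1: fire t2:  (P0=0, P1=1, P2=4, P3=4, P4=3, P5=4, P6=3, P7=2) → (P0=1, P1=1, P2=2, P3=4, P4=6, P5=2, P6=3, P7=2)
step 2: fire t1:  (P0=1, P1=1, P2=2, P3=4, P4=6, P5=2, P6=3, P7=2) → (P0=1, P1=1, P2=0, P3=7, P4=6, P5=3, P6=3, P7=2)
step 3: fire t0:  (P0=1, P1=1, P2=0, P3=7, P4=6, P5=3, P6=3, P7=2) → (P0=0, P1=1, P2=0, P3=7, P4=6, P5=4, P6=3, P7=2)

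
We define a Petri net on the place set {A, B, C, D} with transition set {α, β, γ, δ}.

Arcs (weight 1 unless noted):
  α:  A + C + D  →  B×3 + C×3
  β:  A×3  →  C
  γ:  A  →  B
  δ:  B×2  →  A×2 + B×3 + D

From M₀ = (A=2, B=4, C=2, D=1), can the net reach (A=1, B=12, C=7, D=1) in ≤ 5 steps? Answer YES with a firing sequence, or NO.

YES — reachable via ⟨α, δ, α, δ, β⟩ (5 firings)

step 1: fire α:  (A=2, B=4, C=2, D=1) → (A=1, B=7, C=4, D=0)
step 2: fire δ:  (A=1, B=7, C=4, D=0) → (A=3, B=8, C=4, D=1)
step 3: fire α:  (A=3, B=8, C=4, D=1) → (A=2, B=11, C=6, D=0)
step 4: fire δ:  (A=2, B=11, C=6, D=0) → (A=4, B=12, C=6, D=1)
step 5: fire β:  (A=4, B=12, C=6, D=1) → (A=1, B=12, C=7, D=1)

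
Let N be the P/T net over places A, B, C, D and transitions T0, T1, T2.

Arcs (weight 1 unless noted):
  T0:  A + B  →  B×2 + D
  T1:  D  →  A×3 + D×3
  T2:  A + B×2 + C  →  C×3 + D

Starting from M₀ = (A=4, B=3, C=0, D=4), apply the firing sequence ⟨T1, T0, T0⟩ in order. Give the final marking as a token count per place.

(A=5, B=5, C=0, D=8)

step 1: fire T1:  (A=4, B=3, C=0, D=4) → (A=7, B=3, C=0, D=6)
step 2: fire T0:  (A=7, B=3, C=0, D=6) → (A=6, B=4, C=0, D=7)
step 3: fire T0:  (A=6, B=4, C=0, D=7) → (A=5, B=5, C=0, D=8)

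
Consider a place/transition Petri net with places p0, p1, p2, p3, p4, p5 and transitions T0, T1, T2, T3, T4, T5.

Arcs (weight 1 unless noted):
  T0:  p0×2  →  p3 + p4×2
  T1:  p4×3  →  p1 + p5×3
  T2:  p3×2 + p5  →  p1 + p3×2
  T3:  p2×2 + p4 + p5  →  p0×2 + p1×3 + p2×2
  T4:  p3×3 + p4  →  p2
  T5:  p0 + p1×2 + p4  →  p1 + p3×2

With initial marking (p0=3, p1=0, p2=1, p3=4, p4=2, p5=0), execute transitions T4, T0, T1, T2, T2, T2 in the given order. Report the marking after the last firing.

(p0=1, p1=4, p2=2, p3=2, p4=0, p5=0)

step 1: fire T4:  (p0=3, p1=0, p2=1, p3=4, p4=2, p5=0) → (p0=3, p1=0, p2=2, p3=1, p4=1, p5=0)
step 2: fire T0:  (p0=3, p1=0, p2=2, p3=1, p4=1, p5=0) → (p0=1, p1=0, p2=2, p3=2, p4=3, p5=0)
step 3: fire T1:  (p0=1, p1=0, p2=2, p3=2, p4=3, p5=0) → (p0=1, p1=1, p2=2, p3=2, p4=0, p5=3)
step 4: fire T2:  (p0=1, p1=1, p2=2, p3=2, p4=0, p5=3) → (p0=1, p1=2, p2=2, p3=2, p4=0, p5=2)
step 5: fire T2:  (p0=1, p1=2, p2=2, p3=2, p4=0, p5=2) → (p0=1, p1=3, p2=2, p3=2, p4=0, p5=1)
step 6: fire T2:  (p0=1, p1=3, p2=2, p3=2, p4=0, p5=1) → (p0=1, p1=4, p2=2, p3=2, p4=0, p5=0)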